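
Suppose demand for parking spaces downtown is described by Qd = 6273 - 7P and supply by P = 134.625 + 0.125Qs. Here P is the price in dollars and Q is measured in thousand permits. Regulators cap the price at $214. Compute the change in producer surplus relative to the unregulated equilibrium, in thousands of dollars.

-479964

Rearranging supply gives Qs = 8P - 1077. In a free market, 6273 - 7P = 8P - 1077 gives the equilibrium P* = 490, Q* = 2843.
The ceiling of 214 is below the equilibrium price 490, so it binds.
At P = 214: Qd = 6273 - 7·214 = 4775 and Qs = 8·214 - 1077 = 635.
Producer surplus without the control is ½ · (490 - 134.625) · 2843 = 505165.5625.
With the ceiling, producers sell 635 units at 214, so PS = ½ · (214 - 134.625) · 635 = 25201.5625.
Change in producer surplus = 25201.5625 - 505165.5625 = -479964.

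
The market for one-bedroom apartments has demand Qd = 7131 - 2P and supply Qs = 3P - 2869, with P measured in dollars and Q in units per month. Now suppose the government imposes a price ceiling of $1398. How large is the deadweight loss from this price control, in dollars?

In a free market, 7131 - 2P = 3P - 2869 gives the equilibrium P* = 2000, Q* = 3131.
The ceiling of 1398 is below the equilibrium price 2000, so it binds.
At P = 1398: Qd = 7131 - 2·1398 = 4335 and Qs = 3·1398 - 2869 = 1325.
Quantity traded falls to 1325. At Q = 1325 the demand price is (7131 - 1325)/2 = 2903 and the supply price is (2869 + 1325)/3 = 1398.
Deadweight loss = ½ · (2903 - 1398) · (3131 - 1325) = ½ · 1505 · 1806 = 1359015.

1359015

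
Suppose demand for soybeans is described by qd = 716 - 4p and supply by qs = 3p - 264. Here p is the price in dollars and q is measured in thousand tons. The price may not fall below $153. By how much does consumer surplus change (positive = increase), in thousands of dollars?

-1690

Setting quantity demanded equal to quantity supplied, 716 - 4p = 3p - 264, gives p* = 140 and q* = 156.
The floor of 153 is above the equilibrium price 140, so it binds.
At p = 153: qd = 716 - 4·153 = 104 and qs = 3·153 - 264 = 195.
Consumer surplus without the control is ½ · (179 - 140) · 156 = 3042.
With the floor, consumers buy 104 units at 153, so CS = ½ · (179 - 153) · 104 = 1352.
Change in consumer surplus = 1352 - 3042 = -1690.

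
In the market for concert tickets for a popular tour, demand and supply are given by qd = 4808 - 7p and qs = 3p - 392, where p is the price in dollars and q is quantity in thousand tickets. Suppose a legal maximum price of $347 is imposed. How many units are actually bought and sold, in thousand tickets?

649

Equilibrium: 4808 - 7p = 3p - 392, so 5200 = 10p and p* = 520, q* = 1168.
Because the ceiling (347) lies below the market-clearing price, it is binding.
At p = 347: qd = 4808 - 7·347 = 2379 and qs = 3·347 - 392 = 649.
The quantity actually transacted is the short side, supply: 649.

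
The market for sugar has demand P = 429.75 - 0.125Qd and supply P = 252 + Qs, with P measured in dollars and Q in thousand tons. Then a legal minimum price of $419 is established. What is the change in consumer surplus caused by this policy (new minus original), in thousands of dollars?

Rearranging demand gives Qd = 3438 - 8P; rearranging supply gives Qs = P - 252. Equilibrium: 3438 - 8P = P - 252, so 3690 = 9P and P* = 410, Q* = 158.
Since 419 > 410, the floor is binding.
At P = 419: Qd = 3438 - 8·419 = 86 and Qs = 419 - 252 = 167.
Consumer surplus without the control is ½ · (429.75 - 410) · 158 = 1560.25.
With the floor, consumers buy 86 units at 419, so CS = ½ · (429.75 - 419) · 86 = 462.25.
Change in consumer surplus = 462.25 - 1560.25 = -1098.

-1098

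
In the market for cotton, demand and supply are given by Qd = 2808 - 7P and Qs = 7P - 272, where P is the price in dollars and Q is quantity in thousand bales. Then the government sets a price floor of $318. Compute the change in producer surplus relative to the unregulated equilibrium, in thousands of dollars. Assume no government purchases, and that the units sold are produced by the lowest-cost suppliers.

23422

Setting quantity demanded equal to quantity supplied, 2808 - 7P = 7P - 272, gives P* = 220 and Q* = 1268.
The floor of 318 is above the equilibrium price 220, so it binds.
At P = 318: Qd = 2808 - 7·318 = 582 and Qs = 7·318 - 272 = 1954.
Producer surplus without the control is ½ · (220 - 272/7) · 1268 = 803912/7.
With the floor, 582 units are sold at 318. The supply price at Q = 582 is 122, so PS = ½ · [(318 - 272/7) + (318 - 122)] · 582 = 967866/7.
Change in producer surplus = 967866/7 - 803912/7 = 23422.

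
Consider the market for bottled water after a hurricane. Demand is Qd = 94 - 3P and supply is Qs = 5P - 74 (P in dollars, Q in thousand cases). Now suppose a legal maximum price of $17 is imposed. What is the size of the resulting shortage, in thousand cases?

In a free market, 94 - 3P = 5P - 74 gives the equilibrium P* = 21, Q* = 31.
Because the ceiling (17) lies below the market-clearing price, it is binding.
At P = 17: Qd = 94 - 3·17 = 43 and Qs = 5·17 - 74 = 11.
Shortage = Qd - Qs = 43 - 11 = 32.

32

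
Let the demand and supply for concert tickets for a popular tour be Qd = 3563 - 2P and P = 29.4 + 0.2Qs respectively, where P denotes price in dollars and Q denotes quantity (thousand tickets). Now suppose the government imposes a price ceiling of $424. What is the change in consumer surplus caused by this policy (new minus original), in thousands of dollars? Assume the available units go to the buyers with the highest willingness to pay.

Rearranging supply gives Qs = 5P - 147. Without the control the market clears where 3563 - 2P = 5P - 147, i.e. P* = 530 and Q* = 2503.
Since 424 < 530, the ceiling is binding.
At P = 424: Qd = 3563 - 2·424 = 2715 and Qs = 5·424 - 147 = 1973.
Consumer surplus without the control is ½ · (1781.5 - 530) · 2503 = 1566252.25.
With the ceiling, 1973 units are sold at 424 (assume they go to the highest-value buyers). The demand price at Q = 1973 is 795, so CS = ½ · [(1781.5 - 424) + (795 - 424)] · 1973 = 1705165.25.
Change in consumer surplus = 1705165.25 - 1566252.25 = 138913.

138913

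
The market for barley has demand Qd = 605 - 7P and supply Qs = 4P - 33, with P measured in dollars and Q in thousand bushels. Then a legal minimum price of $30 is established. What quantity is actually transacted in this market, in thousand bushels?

Without the control the market clears where 605 - 7P = 4P - 33, i.e. P* = 58 and Q* = 199.
The floor of 30 is below the equilibrium price 58, so it is not binding; the market clears at P* = 58, Q* = 199.

199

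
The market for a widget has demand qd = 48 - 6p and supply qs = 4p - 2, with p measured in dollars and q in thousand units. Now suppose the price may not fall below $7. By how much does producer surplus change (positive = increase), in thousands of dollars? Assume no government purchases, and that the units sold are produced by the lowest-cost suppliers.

-6

Equilibrium: 48 - 6p = 4p - 2, so 50 = 10p and p* = 5, q* = 18.
Because the floor (7) lies above the market-clearing price, it is binding.
At p = 7: qd = 48 - 6·7 = 6 and qs = 4·7 - 2 = 26.
Producer surplus without the control is ½ · (5 - 0.5) · 18 = 40.5.
With the floor, 6 units are sold at 7. The supply price at q = 6 is 2, so PS = ½ · [(7 - 0.5) + (7 - 2)] · 6 = 34.5.
Change in producer surplus = 34.5 - 40.5 = -6.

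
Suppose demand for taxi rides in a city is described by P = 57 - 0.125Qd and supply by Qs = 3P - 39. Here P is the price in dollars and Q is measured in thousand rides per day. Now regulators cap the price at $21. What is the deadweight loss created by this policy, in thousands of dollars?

1188

Rearranging demand gives Qd = 456 - 8P. Setting quantity demanded equal to quantity supplied, 456 - 8P = 3P - 39, gives P* = 45 and Q* = 96.
The ceiling of 21 is below the equilibrium price 45, so it binds.
At P = 21: Qd = 456 - 8·21 = 288 and Qs = 3·21 - 39 = 24.
Quantity traded falls to 24. At Q = 24 the demand price is (456 - 24)/8 = 54 and the supply price is (39 + 24)/3 = 21.
Deadweight loss = ½ · (54 - 21) · (96 - 24) = ½ · 33 · 72 = 1188.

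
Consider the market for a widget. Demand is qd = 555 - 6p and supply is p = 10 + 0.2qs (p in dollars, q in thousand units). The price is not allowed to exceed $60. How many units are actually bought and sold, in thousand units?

Rearranging supply gives qs = 5p - 50. Setting quantity demanded equal to quantity supplied, 555 - 6p = 5p - 50, gives p* = 55 and q* = 225.
Since 60 is above p* = 55, the ceiling does not bind and the free-market outcome prevails.

225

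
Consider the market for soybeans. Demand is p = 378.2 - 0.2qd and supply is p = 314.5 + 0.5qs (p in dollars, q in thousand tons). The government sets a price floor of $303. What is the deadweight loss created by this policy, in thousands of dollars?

Rearranging demand gives qd = 1891 - 5p; rearranging supply gives qs = 2p - 629. In a free market, 1891 - 5p = 2p - 629 gives the equilibrium p* = 360, q* = 91.
Since 303 is below p* = 360, the floor does not bind and the free-market outcome prevails.
Since the control does not bind, no trades are prevented and deadweight loss is zero.

0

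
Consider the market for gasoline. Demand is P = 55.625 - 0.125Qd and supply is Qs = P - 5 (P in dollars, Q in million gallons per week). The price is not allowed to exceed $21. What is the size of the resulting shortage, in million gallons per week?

Rearranging demand gives Qd = 445 - 8P. Setting quantity demanded equal to quantity supplied, 445 - 8P = P - 5, gives P* = 50 and Q* = 45.
The ceiling of 21 is below the equilibrium price 50, so it binds.
At P = 21: Qd = 445 - 8·21 = 277 and Qs = 21 - 5 = 16.
Shortage = Qd - Qs = 277 - 16 = 261.

261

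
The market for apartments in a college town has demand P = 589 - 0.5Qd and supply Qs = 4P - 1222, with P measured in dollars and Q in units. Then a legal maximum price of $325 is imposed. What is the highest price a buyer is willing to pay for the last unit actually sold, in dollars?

Rearranging demand gives Qd = 1178 - 2P. Setting quantity demanded equal to quantity supplied, 1178 - 2P = 4P - 1222, gives P* = 400 and Q* = 378.
Since 325 < 400, the ceiling is binding.
At P = 325: Qd = 1178 - 2·325 = 528 and Qs = 4·325 - 1222 = 78.
Only 78 units reach the market. On the demand curve, the marginal buyer's willingness to pay at Q = 78 is (1178 - 78)/2 = 550.

550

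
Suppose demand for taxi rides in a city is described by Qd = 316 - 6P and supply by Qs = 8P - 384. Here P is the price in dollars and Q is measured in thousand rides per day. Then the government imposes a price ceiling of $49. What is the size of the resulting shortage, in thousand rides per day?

14

In a free market, 316 - 6P = 8P - 384 gives the equilibrium P* = 50, Q* = 16.
The ceiling of 49 is below the equilibrium price 50, so it binds.
At P = 49: Qd = 316 - 6·49 = 22 and Qs = 8·49 - 384 = 8.
Shortage = Qd - Qs = 22 - 8 = 14.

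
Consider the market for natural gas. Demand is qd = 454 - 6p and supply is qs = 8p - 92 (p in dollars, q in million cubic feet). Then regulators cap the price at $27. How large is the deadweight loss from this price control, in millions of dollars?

1344

In a free market, 454 - 6p = 8p - 92 gives the equilibrium p* = 39, q* = 220.
Because the ceiling (27) lies below the market-clearing price, it is binding.
At p = 27: qd = 454 - 6·27 = 292 and qs = 8·27 - 92 = 124.
Quantity traded falls to 124. At q = 124 the demand price is (454 - 124)/6 = 55 and the supply price is (92 + 124)/8 = 27.
Deadweight loss = ½ · (55 - 27) · (220 - 124) = ½ · 28 · 96 = 1344.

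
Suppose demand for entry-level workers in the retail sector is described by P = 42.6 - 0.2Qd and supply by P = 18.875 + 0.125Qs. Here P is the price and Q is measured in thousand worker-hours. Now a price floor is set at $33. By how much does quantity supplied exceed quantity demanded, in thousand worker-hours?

65

Rearranging demand gives Qd = 213 - 5P; rearranging supply gives Qs = 8P - 151. In a free market, 213 - 5P = 8P - 151 gives the equilibrium P* = 28, Q* = 73.
Because the floor (33) lies above the market-clearing price, it is binding.
At P = 33: Qd = 213 - 5·33 = 48 and Qs = 8·33 - 151 = 113.
Surplus = Qs - Qd = 113 - 48 = 65.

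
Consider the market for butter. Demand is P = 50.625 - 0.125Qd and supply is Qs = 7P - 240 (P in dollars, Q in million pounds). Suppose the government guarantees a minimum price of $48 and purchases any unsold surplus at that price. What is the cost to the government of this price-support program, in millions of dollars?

3600

Rearranging demand gives Qd = 405 - 8P. Without the control the market clears where 405 - 8P = 7P - 240, i.e. P* = 43 and Q* = 61.
Since 48 > 43, the floor is binding.
At P = 48: Qd = 405 - 8·48 = 21 and Qs = 7·48 - 240 = 96.
Surplus = Qs - Qd = 75.
Government expenditure = surplus × support price = 75 × 48 = 3600.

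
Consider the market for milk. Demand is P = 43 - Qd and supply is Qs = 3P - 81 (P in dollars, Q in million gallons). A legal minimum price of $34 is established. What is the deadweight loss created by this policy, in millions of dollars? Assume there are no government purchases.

6

Rearranging demand gives Qd = 43 - P. In a free market, 43 - P = 3P - 81 gives the equilibrium P* = 31, Q* = 12.
The floor of 34 is above the equilibrium price 31, so it binds.
At P = 34: Qd = 43 - 34 = 9 and Qs = 3·34 - 81 = 21.
Quantity traded falls to 9. At Q = 9 the demand price is 43 - 9 = 34 and the supply price is (81 + 9)/3 = 30.
Deadweight loss = ½ · (34 - 30) · (12 - 9) = ½ · 4 · 3 = 6.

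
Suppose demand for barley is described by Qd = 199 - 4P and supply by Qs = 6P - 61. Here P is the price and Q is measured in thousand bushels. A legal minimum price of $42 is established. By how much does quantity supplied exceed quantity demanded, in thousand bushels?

160

In a free market, 199 - 4P = 6P - 61 gives the equilibrium P* = 26, Q* = 95.
The floor of 42 is above the equilibrium price 26, so it binds.
At P = 42: Qd = 199 - 4·42 = 31 and Qs = 6·42 - 61 = 191.
Surplus = Qs - Qd = 191 - 31 = 160.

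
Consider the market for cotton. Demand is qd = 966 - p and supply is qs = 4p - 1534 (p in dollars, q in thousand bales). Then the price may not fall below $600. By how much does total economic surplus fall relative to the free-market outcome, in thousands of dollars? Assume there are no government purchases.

Without the control the market clears where 966 - p = 4p - 1534, i.e. p* = 500 and q* = 466.
Because the floor (600) lies above the market-clearing price, it is binding.
At p = 600: qd = 966 - 600 = 366 and qs = 4·600 - 1534 = 866.
Quantity traded falls to 366. At q = 366 the demand price is 966 - 366 = 600 and the supply price is (1534 + 366)/4 = 475.
Deadweight loss = ½ · (600 - 475) · (466 - 366) = ½ · 125 · 100 = 6250.

6250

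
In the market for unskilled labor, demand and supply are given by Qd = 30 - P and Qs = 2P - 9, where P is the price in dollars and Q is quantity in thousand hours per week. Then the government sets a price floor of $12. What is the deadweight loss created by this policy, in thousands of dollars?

Equilibrium: 30 - P = 2P - 9, so 39 = 3P and P* = 13, Q* = 17.
The floor of 12 is below the equilibrium price 13, so it is not binding; the market clears at P* = 13, Q* = 17.
Since the control does not bind, no trades are prevented and deadweight loss is zero.

0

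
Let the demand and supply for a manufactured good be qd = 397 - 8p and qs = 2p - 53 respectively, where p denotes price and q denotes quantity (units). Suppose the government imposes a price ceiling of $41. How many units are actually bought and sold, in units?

Equilibrium: 397 - 8p = 2p - 53, so 450 = 10p and p* = 45, q* = 37.
The ceiling of 41 is below the equilibrium price 45, so it binds.
At p = 41: qd = 397 - 8·41 = 69 and qs = 2·41 - 53 = 29.
The quantity actually transacted is the short side, supply: 29.

29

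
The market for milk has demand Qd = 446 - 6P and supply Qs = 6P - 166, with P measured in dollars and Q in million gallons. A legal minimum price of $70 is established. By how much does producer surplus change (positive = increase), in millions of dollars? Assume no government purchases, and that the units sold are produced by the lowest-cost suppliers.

Setting quantity demanded equal to quantity supplied, 446 - 6P = 6P - 166, gives P* = 51 and Q* = 140.
Because the floor (70) lies above the market-clearing price, it is binding.
At P = 70: Qd = 446 - 6·70 = 26 and Qs = 6·70 - 166 = 254.
Producer surplus without the control is ½ · (51 - 83/3) · 140 = 4900/3.
With the floor, 26 units are sold at 70. The supply price at Q = 26 is 32, so PS = ½ · [(70 - 83/3) + (70 - 32)] · 26 = 3133/3.
Change in producer surplus = 3133/3 - 4900/3 = -589.

-589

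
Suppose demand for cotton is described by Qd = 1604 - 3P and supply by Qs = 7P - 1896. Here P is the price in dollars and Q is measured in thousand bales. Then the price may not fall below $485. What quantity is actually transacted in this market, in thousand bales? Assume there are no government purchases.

Without the control the market clears where 1604 - 3P = 7P - 1896, i.e. P* = 350 and Q* = 554.
Because the floor (485) lies above the market-clearing price, it is binding.
At P = 485: Qd = 1604 - 3·485 = 149 and Qs = 7·485 - 1896 = 1499.
The quantity actually transacted is the short side, demand: 149.

149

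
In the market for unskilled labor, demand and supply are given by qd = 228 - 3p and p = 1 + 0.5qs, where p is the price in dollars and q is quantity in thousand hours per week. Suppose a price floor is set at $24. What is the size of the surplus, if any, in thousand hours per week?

Rearranging supply gives qs = 2p - 2. In a free market, 228 - 3p = 2p - 2 gives the equilibrium p* = 46, q* = 90.
The floor of 24 is below the equilibrium price 46, so it is not binding; the market clears at p* = 46, q* = 90.
Since the control does not bind, there is no surplus.

0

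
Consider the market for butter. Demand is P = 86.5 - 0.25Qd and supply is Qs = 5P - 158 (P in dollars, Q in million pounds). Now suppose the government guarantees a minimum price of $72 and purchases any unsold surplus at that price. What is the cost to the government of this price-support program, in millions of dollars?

Rearranging demand gives Qd = 346 - 4P. Equilibrium: 346 - 4P = 5P - 158, so 504 = 9P and P* = 56, Q* = 122.
Because the floor (72) lies above the market-clearing price, it is binding.
At P = 72: Qd = 346 - 4·72 = 58 and Qs = 5·72 - 158 = 202.
Surplus = Qs - Qd = 144.
Government expenditure = surplus × support price = 144 × 72 = 10368.

10368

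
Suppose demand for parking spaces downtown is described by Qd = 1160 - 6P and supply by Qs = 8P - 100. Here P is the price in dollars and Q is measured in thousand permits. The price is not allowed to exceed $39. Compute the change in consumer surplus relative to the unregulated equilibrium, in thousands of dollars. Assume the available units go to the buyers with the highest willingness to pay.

-3060

Setting quantity demanded equal to quantity supplied, 1160 - 6P = 8P - 100, gives P* = 90 and Q* = 620.
Since 39 < 90, the ceiling is binding.
At P = 39: Qd = 1160 - 6·39 = 926 and Qs = 8·39 - 100 = 212.
Consumer surplus without the control is ½ · (580/3 - 90) · 620 = 96100/3.
With the ceiling, 212 units are sold at 39 (assume they go to the highest-value buyers). The demand price at Q = 212 is 158, so CS = ½ · [(580/3 - 39) + (158 - 39)] · 212 = 86920/3.
Change in consumer surplus = 86920/3 - 96100/3 = -3060.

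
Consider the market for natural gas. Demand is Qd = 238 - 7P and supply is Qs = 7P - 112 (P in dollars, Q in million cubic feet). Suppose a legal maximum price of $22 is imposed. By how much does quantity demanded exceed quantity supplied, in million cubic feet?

42

Equilibrium: 238 - 7P = 7P - 112, so 350 = 14P and P* = 25, Q* = 63.
Because the ceiling (22) lies below the market-clearing price, it is binding.
At P = 22: Qd = 238 - 7·22 = 84 and Qs = 7·22 - 112 = 42.
Shortage = Qd - Qs = 84 - 42 = 42.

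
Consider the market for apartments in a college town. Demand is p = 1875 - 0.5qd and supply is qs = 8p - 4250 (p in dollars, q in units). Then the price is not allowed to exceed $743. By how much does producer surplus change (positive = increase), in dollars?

Rearranging demand gives qd = 3750 - 2p. In a free market, 3750 - 2p = 8p - 4250 gives the equilibrium p* = 800, q* = 2150.
Because the ceiling (743) lies below the market-clearing price, it is binding.
At p = 743: qd = 3750 - 2·743 = 2264 and qs = 8·743 - 4250 = 1694.
Producer surplus without the control is ½ · (800 - 531.25) · 2150 = 288906.25.
With the ceiling, producers sell 1694 units at 743, so PS = ½ · (743 - 531.25) · 1694 = 179352.25.
Change in producer surplus = 179352.25 - 288906.25 = -109554.

-109554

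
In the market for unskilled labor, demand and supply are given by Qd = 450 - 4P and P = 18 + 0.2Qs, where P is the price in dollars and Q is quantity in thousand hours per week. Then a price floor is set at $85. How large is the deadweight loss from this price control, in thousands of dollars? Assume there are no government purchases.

Rearranging supply gives Qs = 5P - 90. Equilibrium: 450 - 4P = 5P - 90, so 540 = 9P and P* = 60, Q* = 210.
Because the floor (85) lies above the market-clearing price, it is binding.
At P = 85: Qd = 450 - 4·85 = 110 and Qs = 5·85 - 90 = 335.
Quantity traded falls to 110. At Q = 110 the demand price is (450 - 110)/4 = 85 and the supply price is (90 + 110)/5 = 40.
Deadweight loss = ½ · (85 - 40) · (210 - 110) = ½ · 45 · 100 = 2250.

2250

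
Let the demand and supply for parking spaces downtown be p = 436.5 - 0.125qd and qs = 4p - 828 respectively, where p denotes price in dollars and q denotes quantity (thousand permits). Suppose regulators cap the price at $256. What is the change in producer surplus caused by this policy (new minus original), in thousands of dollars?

Rearranging demand gives qd = 3492 - 8p. In a free market, 3492 - 8p = 4p - 828 gives the equilibrium p* = 360, q* = 612.
Since 256 < 360, the ceiling is binding.
At p = 256: qd = 3492 - 8·256 = 1444 and qs = 4·256 - 828 = 196.
Producer surplus without the control is ½ · (360 - 207) · 612 = 46818.
With the ceiling, producers sell 196 units at 256, so PS = ½ · (256 - 207) · 196 = 4802.
Change in producer surplus = 4802 - 46818 = -42016.

-42016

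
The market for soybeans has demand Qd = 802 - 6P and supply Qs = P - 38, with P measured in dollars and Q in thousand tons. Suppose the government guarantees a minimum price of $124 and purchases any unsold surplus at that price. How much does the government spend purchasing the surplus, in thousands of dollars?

3472

Equilibrium: 802 - 6P = P - 38, so 840 = 7P and P* = 120, Q* = 82.
Since 124 > 120, the floor is binding.
At P = 124: Qd = 802 - 6·124 = 58 and Qs = 124 - 38 = 86.
Surplus = Qs - Qd = 28.
Government expenditure = surplus × support price = 28 × 124 = 3472.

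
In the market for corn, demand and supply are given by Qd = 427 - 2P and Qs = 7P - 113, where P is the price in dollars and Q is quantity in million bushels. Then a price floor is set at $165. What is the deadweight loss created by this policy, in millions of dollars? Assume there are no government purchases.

Without the control the market clears where 427 - 2P = 7P - 113, i.e. P* = 60 and Q* = 307.
Since 165 > 60, the floor is binding.
At P = 165: Qd = 427 - 2·165 = 97 and Qs = 7·165 - 113 = 1042.
Quantity traded falls to 97. At Q = 97 the demand price is (427 - 97)/2 = 165 and the supply price is (113 + 97)/7 = 30.
Deadweight loss = ½ · (165 - 30) · (307 - 97) = ½ · 135 · 210 = 14175.

14175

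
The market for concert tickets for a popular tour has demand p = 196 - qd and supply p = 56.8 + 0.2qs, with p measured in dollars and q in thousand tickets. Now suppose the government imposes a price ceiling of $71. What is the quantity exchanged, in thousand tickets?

71

Rearranging demand gives qd = 196 - p; rearranging supply gives qs = 5p - 284. Without the control the market clears where 196 - p = 5p - 284, i.e. p* = 80 and q* = 116.
The ceiling of 71 is below the equilibrium price 80, so it binds.
At p = 71: qd = 196 - 71 = 125 and qs = 5·71 - 284 = 71.
The quantity actually transacted is the short side, supply: 71.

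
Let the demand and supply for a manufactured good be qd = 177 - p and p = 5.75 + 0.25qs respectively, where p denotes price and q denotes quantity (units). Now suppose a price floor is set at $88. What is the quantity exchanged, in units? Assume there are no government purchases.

89

Rearranging supply gives qs = 4p - 23. In a free market, 177 - p = 4p - 23 gives the equilibrium p* = 40, q* = 137.
The floor of 88 is above the equilibrium price 40, so it binds.
At p = 88: qd = 177 - 88 = 89 and qs = 4·88 - 23 = 329.
The quantity actually transacted is the short side, demand: 89.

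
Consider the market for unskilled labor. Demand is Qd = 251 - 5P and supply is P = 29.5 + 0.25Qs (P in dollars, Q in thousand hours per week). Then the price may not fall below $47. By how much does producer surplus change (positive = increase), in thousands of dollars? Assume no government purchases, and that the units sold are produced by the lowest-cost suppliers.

-16.5

Rearranging supply gives Qs = 4P - 118. Equilibrium: 251 - 5P = 4P - 118, so 369 = 9P and P* = 41, Q* = 46.
The floor of 47 is above the equilibrium price 41, so it binds.
At P = 47: Qd = 251 - 5·47 = 16 and Qs = 4·47 - 118 = 70.
Producer surplus without the control is ½ · (41 - 29.5) · 46 = 264.5.
With the floor, 16 units are sold at 47. The supply price at Q = 16 is 33.5, so PS = ½ · [(47 - 29.5) + (47 - 33.5)] · 16 = 248.
Change in producer surplus = 248 - 264.5 = -16.5.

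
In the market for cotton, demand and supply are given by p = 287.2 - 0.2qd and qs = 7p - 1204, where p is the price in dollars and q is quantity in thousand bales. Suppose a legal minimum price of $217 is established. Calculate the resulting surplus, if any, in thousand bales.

Rearranging demand gives qd = 1436 - 5p. Setting quantity demanded equal to quantity supplied, 1436 - 5p = 7p - 1204, gives p* = 220 and q* = 336.
Since 217 is below p* = 220, the floor does not bind and the free-market outcome prevails.
Since the control does not bind, there is no surplus.

0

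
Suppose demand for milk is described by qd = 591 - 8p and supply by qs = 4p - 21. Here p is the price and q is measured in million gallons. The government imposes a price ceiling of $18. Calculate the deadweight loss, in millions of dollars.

3267

In a free market, 591 - 8p = 4p - 21 gives the equilibrium p* = 51, q* = 183.
Since 18 < 51, the ceiling is binding.
At p = 18: qd = 591 - 8·18 = 447 and qs = 4·18 - 21 = 51.
Quantity traded falls to 51. At q = 51 the demand price is (591 - 51)/8 = 67.5 and the supply price is (21 + 51)/4 = 18.
Deadweight loss = ½ · (67.5 - 18) · (183 - 51) = ½ · 49.5 · 132 = 3267.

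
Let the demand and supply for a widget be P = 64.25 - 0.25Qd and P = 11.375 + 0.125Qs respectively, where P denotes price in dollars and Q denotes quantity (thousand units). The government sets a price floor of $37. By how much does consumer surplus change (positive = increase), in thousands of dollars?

Rearranging demand gives Qd = 257 - 4P; rearranging supply gives Qs = 8P - 91. In a free market, 257 - 4P = 8P - 91 gives the equilibrium P* = 29, Q* = 141.
Because the floor (37) lies above the market-clearing price, it is binding.
At P = 37: Qd = 257 - 4·37 = 109 and Qs = 8·37 - 91 = 205.
Consumer surplus without the control is ½ · (64.25 - 29) · 141 = 2485.125.
With the floor, consumers buy 109 units at 37, so CS = ½ · (64.25 - 37) · 109 = 1485.125.
Change in consumer surplus = 1485.125 - 2485.125 = -1000.

-1000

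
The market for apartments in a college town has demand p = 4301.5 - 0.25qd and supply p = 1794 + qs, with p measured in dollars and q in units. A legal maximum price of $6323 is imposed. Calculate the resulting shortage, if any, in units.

Rearranging demand gives qd = 17206 - 4p; rearranging supply gives qs = p - 1794. In a free market, 17206 - 4p = p - 1794 gives the equilibrium p* = 3800, q* = 2006.
The ceiling of 6323 is above the equilibrium price 3800, so it is not binding; the market clears at p* = 3800, q* = 2006.
Since the control does not bind, there is no shortage.

0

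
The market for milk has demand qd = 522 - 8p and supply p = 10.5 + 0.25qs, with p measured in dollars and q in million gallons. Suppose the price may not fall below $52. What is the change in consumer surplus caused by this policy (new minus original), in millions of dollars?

Rearranging supply gives qs = 4p - 42. Equilibrium: 522 - 8p = 4p - 42, so 564 = 12p and p* = 47, q* = 146.
Since 52 > 47, the floor is binding.
At p = 52: qd = 522 - 8·52 = 106 and qs = 4·52 - 42 = 166.
Consumer surplus without the control is ½ · (65.25 - 47) · 146 = 1332.25.
With the floor, consumers buy 106 units at 52, so CS = ½ · (65.25 - 52) · 106 = 702.25.
Change in consumer surplus = 702.25 - 1332.25 = -630.

-630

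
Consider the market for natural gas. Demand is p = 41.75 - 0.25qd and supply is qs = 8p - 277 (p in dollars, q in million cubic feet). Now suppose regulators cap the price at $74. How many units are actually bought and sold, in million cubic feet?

Rearranging demand gives qd = 167 - 4p. Setting quantity demanded equal to quantity supplied, 167 - 4p = 8p - 277, gives p* = 37 and q* = 19.
The ceiling of 74 is above the equilibrium price 37, so it is not binding; the market clears at p* = 37, q* = 19.

19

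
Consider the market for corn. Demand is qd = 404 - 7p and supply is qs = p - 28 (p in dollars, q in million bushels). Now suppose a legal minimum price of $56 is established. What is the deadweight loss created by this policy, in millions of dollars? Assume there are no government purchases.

112

Setting quantity demanded equal to quantity supplied, 404 - 7p = p - 28, gives p* = 54 and q* = 26.
Since 56 > 54, the floor is binding.
At p = 56: qd = 404 - 7·56 = 12 and qs = 56 - 28 = 28.
Quantity traded falls to 12. At q = 12 the demand price is (404 - 12)/7 = 56 and the supply price is 28 + 12 = 40.
Deadweight loss = ½ · (56 - 40) · (26 - 12) = ½ · 16 · 14 = 112.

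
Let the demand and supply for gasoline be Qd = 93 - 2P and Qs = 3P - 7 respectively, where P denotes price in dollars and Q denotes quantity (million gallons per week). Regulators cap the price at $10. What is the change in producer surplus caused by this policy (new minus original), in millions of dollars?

-380

In a free market, 93 - 2P = 3P - 7 gives the equilibrium P* = 20, Q* = 53.
Because the ceiling (10) lies below the market-clearing price, it is binding.
At P = 10: Qd = 93 - 2·10 = 73 and Qs = 3·10 - 7 = 23.
Producer surplus without the control is ½ · (20 - 7/3) · 53 = 2809/6.
With the ceiling, producers sell 23 units at 10, so PS = ½ · (10 - 7/3) · 23 = 529/6.
Change in producer surplus = 529/6 - 2809/6 = -380.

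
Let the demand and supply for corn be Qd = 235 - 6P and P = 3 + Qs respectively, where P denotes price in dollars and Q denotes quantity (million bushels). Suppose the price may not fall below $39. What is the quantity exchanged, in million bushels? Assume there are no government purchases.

Rearranging supply gives Qs = P - 3. Without the control the market clears where 235 - 6P = P - 3, i.e. P* = 34 and Q* = 31.
Because the floor (39) lies above the market-clearing price, it is binding.
At P = 39: Qd = 235 - 6·39 = 1 and Qs = 39 - 3 = 36.
The quantity actually transacted is the short side, demand: 1.

1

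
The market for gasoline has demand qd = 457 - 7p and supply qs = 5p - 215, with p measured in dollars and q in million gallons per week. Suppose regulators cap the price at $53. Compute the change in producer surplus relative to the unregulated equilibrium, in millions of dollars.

Equilibrium: 457 - 7p = 5p - 215, so 672 = 12p and p* = 56, q* = 65.
Because the ceiling (53) lies below the market-clearing price, it is binding.
At p = 53: qd = 457 - 7·53 = 86 and qs = 5·53 - 215 = 50.
Producer surplus without the control is ½ · (56 - 43) · 65 = 422.5.
With the ceiling, producers sell 50 units at 53, so PS = ½ · (53 - 43) · 50 = 250.
Change in producer surplus = 250 - 422.5 = -172.5.

-172.5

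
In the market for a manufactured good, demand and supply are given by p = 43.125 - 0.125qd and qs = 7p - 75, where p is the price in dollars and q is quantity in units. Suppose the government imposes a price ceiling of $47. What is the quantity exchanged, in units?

Rearranging demand gives qd = 345 - 8p. Without the control the market clears where 345 - 8p = 7p - 75, i.e. p* = 28 and q* = 121.
Since 47 is above p* = 28, the ceiling does not bind and the free-market outcome prevails.

121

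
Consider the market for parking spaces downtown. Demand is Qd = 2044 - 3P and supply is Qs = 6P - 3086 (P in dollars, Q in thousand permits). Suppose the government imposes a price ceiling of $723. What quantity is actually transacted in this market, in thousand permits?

334

Without the control the market clears where 2044 - 3P = 6P - 3086, i.e. P* = 570 and Q* = 334.
Since 723 is above P* = 570, the ceiling does not bind and the free-market outcome prevails.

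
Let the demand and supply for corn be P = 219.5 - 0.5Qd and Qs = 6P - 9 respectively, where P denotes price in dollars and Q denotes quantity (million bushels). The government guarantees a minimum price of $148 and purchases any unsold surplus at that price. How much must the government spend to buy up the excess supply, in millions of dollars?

Rearranging demand gives Qd = 439 - 2P. In a free market, 439 - 2P = 6P - 9 gives the equilibrium P* = 56, Q* = 327.
Because the floor (148) lies above the market-clearing price, it is binding.
At P = 148: Qd = 439 - 2·148 = 143 and Qs = 6·148 - 9 = 879.
Surplus = Qs - Qd = 736.
Government expenditure = surplus × support price = 736 × 148 = 108928.

108928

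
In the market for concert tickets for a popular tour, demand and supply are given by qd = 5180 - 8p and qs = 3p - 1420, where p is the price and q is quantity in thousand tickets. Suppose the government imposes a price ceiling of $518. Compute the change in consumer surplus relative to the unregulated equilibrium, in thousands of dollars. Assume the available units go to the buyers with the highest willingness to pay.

7205.75

Equilibrium: 5180 - 8p = 3p - 1420, so 6600 = 11p and p* = 600, q* = 380.
Because the ceiling (518) lies below the market-clearing price, it is binding.
At p = 518: qd = 5180 - 8·518 = 1036 and qs = 3·518 - 1420 = 134.
Consumer surplus without the control is ½ · (647.5 - 600) · 380 = 9025.
With the ceiling, 134 units are sold at 518 (assume they go to the highest-value buyers). The demand price at q = 134 is 630.75, so CS = ½ · [(647.5 - 518) + (630.75 - 518)] · 134 = 16230.75.
Change in consumer surplus = 16230.75 - 9025 = 7205.75.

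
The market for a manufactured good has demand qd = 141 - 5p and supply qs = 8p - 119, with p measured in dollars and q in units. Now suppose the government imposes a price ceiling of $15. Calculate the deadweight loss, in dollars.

260

In a free market, 141 - 5p = 8p - 119 gives the equilibrium p* = 20, q* = 41.
Since 15 < 20, the ceiling is binding.
At p = 15: qd = 141 - 5·15 = 66 and qs = 8·15 - 119 = 1.
Quantity traded falls to 1. At q = 1 the demand price is (141 - 1)/5 = 28 and the supply price is (119 + 1)/8 = 15.
Deadweight loss = ½ · (28 - 15) · (41 - 1) = ½ · 13 · 40 = 260.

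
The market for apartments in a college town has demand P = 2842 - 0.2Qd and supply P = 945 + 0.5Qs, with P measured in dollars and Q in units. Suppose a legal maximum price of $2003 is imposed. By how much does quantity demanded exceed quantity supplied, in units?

2079

Rearranging demand gives Qd = 14210 - 5P; rearranging supply gives Qs = 2P - 1890. In a free market, 14210 - 5P = 2P - 1890 gives the equilibrium P* = 2300, Q* = 2710.
Because the ceiling (2003) lies below the market-clearing price, it is binding.
At P = 2003: Qd = 14210 - 5·2003 = 4195 and Qs = 2·2003 - 1890 = 2116.
Shortage = Qd - Qs = 4195 - 2116 = 2079.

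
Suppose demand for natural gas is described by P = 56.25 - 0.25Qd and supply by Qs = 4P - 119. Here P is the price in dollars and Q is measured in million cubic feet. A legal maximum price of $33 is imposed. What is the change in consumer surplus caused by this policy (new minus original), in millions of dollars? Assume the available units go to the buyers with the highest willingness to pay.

Rearranging demand gives Qd = 225 - 4P. In a free market, 225 - 4P = 4P - 119 gives the equilibrium P* = 43, Q* = 53.
Since 33 < 43, the ceiling is binding.
At P = 33: Qd = 225 - 4·33 = 93 and Qs = 4·33 - 119 = 13.
Consumer surplus without the control is ½ · (56.25 - 43) · 53 = 351.125.
With the ceiling, 13 units are sold at 33 (assume they go to the highest-value buyers). The demand price at Q = 13 is 53, so CS = ½ · [(56.25 - 33) + (53 - 33)] · 13 = 281.125.
Change in consumer surplus = 281.125 - 351.125 = -70.

-70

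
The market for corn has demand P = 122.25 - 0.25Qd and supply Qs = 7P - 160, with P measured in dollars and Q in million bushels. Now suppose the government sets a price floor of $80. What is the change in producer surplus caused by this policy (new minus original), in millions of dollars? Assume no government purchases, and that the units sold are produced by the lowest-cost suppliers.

3045

Rearranging demand gives Qd = 489 - 4P. Setting quantity demanded equal to quantity supplied, 489 - 4P = 7P - 160, gives P* = 59 and Q* = 253.
The floor of 80 is above the equilibrium price 59, so it binds.
At P = 80: Qd = 489 - 4·80 = 169 and Qs = 7·80 - 160 = 400.
Producer surplus without the control is ½ · (59 - 160/7) · 253 = 64009/14.
With the floor, 169 units are sold at 80. The supply price at Q = 169 is 47, so PS = ½ · [(80 - 160/7) + (80 - 47)] · 169 = 106639/14.
Change in producer surplus = 106639/14 - 64009/14 = 3045.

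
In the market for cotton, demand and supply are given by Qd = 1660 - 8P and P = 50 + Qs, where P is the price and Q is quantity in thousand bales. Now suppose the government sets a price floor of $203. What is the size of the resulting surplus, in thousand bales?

117

Rearranging supply gives Qs = P - 50. Without the control the market clears where 1660 - 8P = P - 50, i.e. P* = 190 and Q* = 140.
Since 203 > 190, the floor is binding.
At P = 203: Qd = 1660 - 8·203 = 36 and Qs = 203 - 50 = 153.
Surplus = Qs - Qd = 153 - 36 = 117.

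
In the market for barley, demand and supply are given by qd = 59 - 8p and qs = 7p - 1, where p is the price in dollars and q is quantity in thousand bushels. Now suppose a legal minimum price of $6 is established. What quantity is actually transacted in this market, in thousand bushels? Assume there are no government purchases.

11

Setting quantity demanded equal to quantity supplied, 59 - 8p = 7p - 1, gives p* = 4 and q* = 27.
Because the floor (6) lies above the market-clearing price, it is binding.
At p = 6: qd = 59 - 8·6 = 11 and qs = 7·6 - 1 = 41.
The quantity actually transacted is the short side, demand: 11.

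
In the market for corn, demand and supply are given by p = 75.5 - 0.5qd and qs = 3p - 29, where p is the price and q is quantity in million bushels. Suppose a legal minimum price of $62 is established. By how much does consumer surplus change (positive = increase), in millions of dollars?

Rearranging demand gives qd = 151 - 2p. Equilibrium: 151 - 2p = 3p - 29, so 180 = 5p and p* = 36, q* = 79.
Because the floor (62) lies above the market-clearing price, it is binding.
At p = 62: qd = 151 - 2·62 = 27 and qs = 3·62 - 29 = 157.
Consumer surplus without the control is ½ · (75.5 - 36) · 79 = 1560.25.
With the floor, consumers buy 27 units at 62, so CS = ½ · (75.5 - 62) · 27 = 182.25.
Change in consumer surplus = 182.25 - 1560.25 = -1378.

-1378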